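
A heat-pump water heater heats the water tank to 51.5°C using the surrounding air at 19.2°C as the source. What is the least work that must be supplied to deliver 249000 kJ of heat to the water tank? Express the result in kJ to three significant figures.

In absolute terms T_C = 292.35 K and T_H = 324.65 K, so ΔT = 32.30 K.
The reversible limit is COP_HP = T_H/ΔT = 10.05, so W_min = Q_H/COP = Q_H·ΔT/T_H.
W_min = 249000 × 32.30/324.65 = 24770 kJ.

24800 kJ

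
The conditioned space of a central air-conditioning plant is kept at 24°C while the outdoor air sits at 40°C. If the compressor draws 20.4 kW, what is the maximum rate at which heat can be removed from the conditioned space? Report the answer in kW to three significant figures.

In absolute terms T_C = 297.15 K and T_H = 313.15 K, so ΔT = 16.00 K.
COP_Carnot = T_C/ΔT = 297.15/16.00 = 18.57.
Q̇_max = COP_Carnot × Ẇ = 18.57 × 20.40 kW = 378.9 kW.

379 kW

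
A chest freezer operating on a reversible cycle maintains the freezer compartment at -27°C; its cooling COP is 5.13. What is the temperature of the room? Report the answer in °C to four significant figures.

20.98 °C

COP_R = T_C/(T_H − T_C) gives T_H − T_C = T_C/COP.
With T_C = 246.15 K, T_H = 246.15 × (1 + 1/5.13) = 294.13 K.
Converting, 294.13 K = 20.98°C.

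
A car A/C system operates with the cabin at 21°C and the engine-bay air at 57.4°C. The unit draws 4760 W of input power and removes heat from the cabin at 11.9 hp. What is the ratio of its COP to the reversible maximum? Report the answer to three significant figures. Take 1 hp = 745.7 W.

Converting, Q̇_C = 11.90 hp = 8874 W, so COP_actual = Q̇_C/Ẇ = 8874/4760 = 1.864.
In absolute terms T_C = 294.15 K and T_H = 330.55 K, so ΔT = 36.40 K.
COP_Carnot = T_C/ΔT = 294.15/36.40 = 8.081.
η_II = COP_actual/COP_Carnot = 1.864/8.081 = 0.2307.

0.231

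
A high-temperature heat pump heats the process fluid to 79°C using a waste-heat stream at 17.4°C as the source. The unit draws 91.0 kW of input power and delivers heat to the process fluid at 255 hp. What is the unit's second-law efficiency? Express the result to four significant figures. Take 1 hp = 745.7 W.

Converting, Q̇_H = 255.0 hp = 190.2 kW, so COP_actual = Q̇_H/Ẇ = 190.2/91.00 = 2.090.
In absolute terms T_C = 290.55 K and T_H = 352.15 K, so ΔT = 61.60 K.
COP_Carnot = T_H/ΔT = 352.15/61.60 = 5.717.
η_II = COP_actual/COP_Carnot = 2.090/5.717 = 0.3655.

0.3655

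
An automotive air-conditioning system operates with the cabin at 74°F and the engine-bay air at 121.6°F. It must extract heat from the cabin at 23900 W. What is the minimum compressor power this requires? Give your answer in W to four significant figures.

2132 W

In absolute terms T_C = 296.48 K and T_H = 322.93 K, so ΔT = 26.44 K.
COP_Carnot = T_C/ΔT = 296.48/26.44 = 11.21.
Ẇ_min = Q̇/COP_Carnot = 23900/11.21 = 2132 W.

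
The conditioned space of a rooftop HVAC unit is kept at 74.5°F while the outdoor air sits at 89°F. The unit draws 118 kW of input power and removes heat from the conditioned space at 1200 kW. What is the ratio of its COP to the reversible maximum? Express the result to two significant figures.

0.28

COP_actual = Q̇_C/Ẇ = 1200/118.0 = 10.17.
In absolute terms T_C = 296.76 K and T_H = 304.82 K, so ΔT = 8.056 K.
COP_Carnot = T_C/ΔT = 296.76/8.056 = 36.84.
η_II = COP_actual/COP_Carnot = 10.17/36.84 = 0.2760.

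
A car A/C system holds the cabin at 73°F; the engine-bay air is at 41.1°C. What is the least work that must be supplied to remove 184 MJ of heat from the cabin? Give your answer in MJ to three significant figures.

11.4 MJ

In absolute terms T_C = 295.93 K and T_H = 314.25 K, so ΔT = 18.32 K.
The reversible limit is COP_R = T_C/ΔT = 16.15, so W_min = Q_C/COP = Q_C·ΔT/T_C.
W_min = 184.0 × 18.32/295.93 = 11.39 MJ.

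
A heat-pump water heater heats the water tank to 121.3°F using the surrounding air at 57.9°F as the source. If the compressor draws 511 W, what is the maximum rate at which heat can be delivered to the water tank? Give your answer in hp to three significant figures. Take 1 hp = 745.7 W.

In absolute terms T_C = 287.54 K and T_H = 322.76 K, so ΔT = 35.22 K.
COP_Carnot = T_H/ΔT = 322.76/35.22 = 9.164.
Q̇_max = COP_Carnot × Ẇ = 9.164 × 511.0 W = 4683 W = 6.279 hp.

6.28 hp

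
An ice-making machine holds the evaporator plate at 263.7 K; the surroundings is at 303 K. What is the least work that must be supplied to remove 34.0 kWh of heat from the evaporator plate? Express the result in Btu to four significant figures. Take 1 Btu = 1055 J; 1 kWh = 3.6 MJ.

17290 Btu

The reservoir spacing is ΔT = 303 − 263.7 = 39.30 K.
The reversible limit is COP_R = T_C/ΔT = 6.710, so W_min = Q_C/COP = Q_C·ΔT/T_C.
W_min = 34.00 × 39.30/263.70 = 5.067 kWh = 17290 Btu.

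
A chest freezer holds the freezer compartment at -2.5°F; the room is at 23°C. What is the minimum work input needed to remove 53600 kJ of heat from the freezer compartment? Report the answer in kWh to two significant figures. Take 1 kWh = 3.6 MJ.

In absolute terms T_C = 253.98 K and T_H = 296.15 K, so ΔT = 42.17 K.
The reversible limit is COP_R = T_C/ΔT = 6.023, so W_min = Q_C/COP = Q_C·ΔT/T_C.
W_min = 53600 × 42.17/253.98 = 8899 kJ = 2.472 kWh.

2.5 kWh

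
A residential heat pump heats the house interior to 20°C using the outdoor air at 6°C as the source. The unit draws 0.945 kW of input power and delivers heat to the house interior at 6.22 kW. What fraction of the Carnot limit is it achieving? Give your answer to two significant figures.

0.31

COP_actual = Q̇_H/Ẇ = 6.220/0.9450 = 6.582.
In absolute terms T_C = 279.15 K and T_H = 293.15 K, so ΔT = 14.00 K.
COP_Carnot = T_H/ΔT = 293.15/14.00 = 20.94.
η_II = COP_actual/COP_Carnot = 6.582/20.94 = 0.3143.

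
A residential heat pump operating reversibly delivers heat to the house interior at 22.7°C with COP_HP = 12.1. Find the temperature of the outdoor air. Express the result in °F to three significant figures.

28.8 °F

COP_HP = T_H/(T_H − T_C) gives T_H − T_C = T_H/COP.
With T_H = 295.85 K, T_C = 295.85 × (1 − 1/12.1) = 271.40 K.
Converting, 271.40 K = 28.85°F.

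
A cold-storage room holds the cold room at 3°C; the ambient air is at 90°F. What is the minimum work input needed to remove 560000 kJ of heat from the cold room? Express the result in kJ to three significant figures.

59300 kJ

In absolute terms T_C = 276.15 K and T_H = 305.37 K, so ΔT = 29.22 K.
The reversible limit is COP_R = T_C/ΔT = 9.450, so W_min = Q_C/COP = Q_C·ΔT/T_C.
W_min = 560000 × 29.22/276.15 = 59260 kJ.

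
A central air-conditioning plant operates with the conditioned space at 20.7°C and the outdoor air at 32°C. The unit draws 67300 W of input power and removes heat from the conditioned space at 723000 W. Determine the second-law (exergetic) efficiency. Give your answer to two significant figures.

0.41

COP_actual = Q̇_C/Ẇ = 723000/67300 = 10.74.
In absolute terms T_C = 293.85 K and T_H = 305.15 K, so ΔT = 11.30 K.
COP_Carnot = T_C/ΔT = 293.85/11.30 = 26.00.
η_II = COP_actual/COP_Carnot = 10.74/26.00 = 0.4131.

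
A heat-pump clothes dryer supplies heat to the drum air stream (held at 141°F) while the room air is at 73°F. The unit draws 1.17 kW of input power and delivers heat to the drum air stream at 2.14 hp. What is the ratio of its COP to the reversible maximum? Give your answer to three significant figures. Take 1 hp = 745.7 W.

0.154

Converting, Q̇_H = 2.140 hp = 1.596 kW, so COP_actual = Q̇_H/Ẇ = 1.596/1.170 = 1.364.
In absolute terms T_C = 295.93 K and T_H = 333.71 K, so ΔT = 37.78 K.
COP_Carnot = T_H/ΔT = 333.71/37.78 = 8.833.
η_II = COP_actual/COP_Carnot = 1.364/8.833 = 0.1544.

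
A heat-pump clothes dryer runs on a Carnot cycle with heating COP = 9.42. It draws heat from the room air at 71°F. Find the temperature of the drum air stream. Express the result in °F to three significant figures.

COP_HP = T_H/(T_H − T_C) rearranges to T_H = COP·T_C/(COP − 1).
With T_C = 294.82 K, T_H = 9.42 × 294.82/8.420 = 329.83 K.
Converting, 329.83 K = 134.02°F.

134 °F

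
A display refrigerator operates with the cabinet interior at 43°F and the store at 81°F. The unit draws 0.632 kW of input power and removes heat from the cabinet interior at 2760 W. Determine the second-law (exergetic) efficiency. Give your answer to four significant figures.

0.3301

Converting, Q̇_C = 2760 W = 2.760 kW, so COP_actual = Q̇_C/Ẇ = 2.760/0.6320 = 4.367.
In absolute terms T_C = 279.26 K and T_H = 300.37 K, so ΔT = 21.11 K.
COP_Carnot = T_C/ΔT = 279.26/21.11 = 13.23.
η_II = COP_actual/COP_Carnot = 4.367/13.23 = 0.3301.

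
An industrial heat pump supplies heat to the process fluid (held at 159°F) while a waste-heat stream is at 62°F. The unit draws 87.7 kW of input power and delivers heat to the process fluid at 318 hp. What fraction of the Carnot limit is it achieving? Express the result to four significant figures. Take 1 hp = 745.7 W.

0.4239

Converting, Q̇_H = 318.0 hp = 237.1 kW, so COP_actual = Q̇_H/Ẇ = 237.1/87.70 = 2.704.
In absolute terms T_C = 289.82 K and T_H = 343.71 K, so ΔT = 53.89 K.
COP_Carnot = T_H/ΔT = 343.71/53.89 = 6.378.
η_II = COP_actual/COP_Carnot = 2.704/6.378 = 0.4239.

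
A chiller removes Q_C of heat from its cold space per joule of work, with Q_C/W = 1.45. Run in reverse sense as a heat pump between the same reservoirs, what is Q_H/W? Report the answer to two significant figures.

2.5

The first law on one cycle gives Q_H = Q_C + W, so Q_H/W = Q_C/W + 1.
COP_HP = COP_R + 1 = 1.45 + 1 = 2.45.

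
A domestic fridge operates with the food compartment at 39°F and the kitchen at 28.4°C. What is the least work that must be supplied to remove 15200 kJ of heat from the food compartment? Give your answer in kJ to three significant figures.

In absolute terms T_C = 277.04 K and T_H = 301.55 K, so ΔT = 24.51 K.
The reversible limit is COP_R = T_C/ΔT = 11.30, so W_min = Q_C/COP = Q_C·ΔT/T_C.
W_min = 15200 × 24.51/277.04 = 1345 kJ.

1340 kJ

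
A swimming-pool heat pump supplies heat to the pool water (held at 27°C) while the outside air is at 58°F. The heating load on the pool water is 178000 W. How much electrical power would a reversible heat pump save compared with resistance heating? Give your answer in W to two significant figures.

In absolute terms T_C = 287.59 K and T_H = 300.15 K, so ΔT = 12.56 K.
COP_Carnot = T_H/ΔT = 300.15/12.56 = 23.91.
Resistance heating needs Ẇ_res = Q̇_H = 178000 W; the reversible heat pump needs only Ẇ_hp = Q̇_H/COP = 7446 W.
Saving = 178000 − 7446 = 170600 W.

170000 W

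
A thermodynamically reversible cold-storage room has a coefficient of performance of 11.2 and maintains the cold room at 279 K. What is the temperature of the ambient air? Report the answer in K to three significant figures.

304 K

COP_R = T_C/(T_H − T_C) gives T_H − T_C = T_C/COP.
With T_C = 279.00 K, T_H = 279.00 × (1 + 1/11.2) = 303.91 K.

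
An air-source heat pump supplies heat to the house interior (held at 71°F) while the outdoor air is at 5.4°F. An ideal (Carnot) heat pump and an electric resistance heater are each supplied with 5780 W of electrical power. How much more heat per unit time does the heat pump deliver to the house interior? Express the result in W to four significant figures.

In absolute terms T_C = 258.37 K and T_H = 294.82 K, so ΔT = 36.44 K.
COP_Carnot = T_H/ΔT = 294.82/36.44 = 8.089.
The heat pump delivers Q̇_H = COP × Ẇ = 46760 W; the resistance heater delivers Ẇ = 5780 W.
Extra = (COP − 1)·Ẇ = 40980 W.

40980 W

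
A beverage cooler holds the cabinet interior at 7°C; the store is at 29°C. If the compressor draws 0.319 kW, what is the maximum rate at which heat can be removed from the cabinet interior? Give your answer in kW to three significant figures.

In absolute terms T_C = 280.15 K and T_H = 302.15 K, so ΔT = 22.00 K.
COP_Carnot = T_C/ΔT = 280.15/22.00 = 12.73.
Q̇_max = COP_Carnot × Ẇ = 12.73 × 0.3190 kW = 4.062 kW.

4.06 kW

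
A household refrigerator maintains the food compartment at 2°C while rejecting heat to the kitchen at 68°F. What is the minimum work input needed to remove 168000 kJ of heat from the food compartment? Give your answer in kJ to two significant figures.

In absolute terms T_C = 275.15 K and T_H = 293.15 K, so ΔT = 18.00 K.
The reversible limit is COP_R = T_C/ΔT = 15.29, so W_min = Q_C/COP = Q_C·ΔT/T_C.
W_min = 168000 × 18.00/275.15 = 10990 kJ.

11000 kJ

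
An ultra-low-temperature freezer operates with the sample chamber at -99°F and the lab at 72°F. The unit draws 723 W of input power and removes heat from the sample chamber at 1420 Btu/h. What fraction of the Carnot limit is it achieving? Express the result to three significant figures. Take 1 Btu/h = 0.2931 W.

Converting, Q̇_C = 1420 Btu/h = 416.2 W, so COP_actual = Q̇_C/Ẇ = 416.2/723.0 = 0.5757.
In absolute terms T_C = 200.37 K and T_H = 295.37 K, so ΔT = 95.00 K.
COP_Carnot = T_C/ΔT = 200.37/95.00 = 2.109.
η_II = COP_actual/COP_Carnot = 0.5757/2.109 = 0.2729.

0.273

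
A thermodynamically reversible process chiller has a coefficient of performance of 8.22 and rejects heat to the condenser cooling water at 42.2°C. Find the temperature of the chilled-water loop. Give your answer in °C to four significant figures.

7.997 °C

For a Carnot refrigerator COP_R = T_C/(T_H − T_C), so T_C = COP·T_H/(1 + COP).
With T_H = 315.35 K, T_C = 8.22 × 315.35/9.220 = 281.15 K.
Converting, 281.15 K = 8.00°C.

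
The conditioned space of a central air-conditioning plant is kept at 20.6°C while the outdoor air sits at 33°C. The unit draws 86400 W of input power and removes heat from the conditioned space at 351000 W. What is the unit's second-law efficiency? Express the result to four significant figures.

COP_actual = Q̇_C/Ẇ = 351000/86400 = 4.063.
In absolute terms T_C = 293.75 K and T_H = 306.15 K, so ΔT = 12.40 K.
COP_Carnot = T_C/ΔT = 293.75/12.40 = 23.69.
η_II = COP_actual/COP_Carnot = 4.063/23.69 = 0.1715.

0.1715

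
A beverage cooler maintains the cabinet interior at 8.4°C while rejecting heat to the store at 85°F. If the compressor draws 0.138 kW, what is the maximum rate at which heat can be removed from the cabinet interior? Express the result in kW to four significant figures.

In absolute terms T_C = 281.55 K and T_H = 302.59 K, so ΔT = 21.04 K.
COP_Carnot = T_C/ΔT = 281.55/21.04 = 13.38.
Q̇_max = COP_Carnot × Ẇ = 13.38 × 0.1380 kW = 1.846 kW.

1.846 kW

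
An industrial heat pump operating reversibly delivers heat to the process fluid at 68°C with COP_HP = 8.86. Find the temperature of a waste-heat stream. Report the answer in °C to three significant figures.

COP_HP = T_H/(T_H − T_C) gives T_H − T_C = T_H/COP.
With T_H = 341.15 K, T_C = 341.15 × (1 − 1/8.86) = 302.65 K.
Converting, 302.65 K = 29.50°C.

29.5 °C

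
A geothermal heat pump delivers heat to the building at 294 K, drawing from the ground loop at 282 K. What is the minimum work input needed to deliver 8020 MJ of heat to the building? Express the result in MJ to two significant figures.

The reservoir spacing is ΔT = 294 − 282 = 12.00 K.
The reversible limit is COP_HP = T_H/ΔT = 24.50, so W_min = Q_H/COP = Q_H·ΔT/T_H.
W_min = 8020 × 12.00/294.00 = 327.3 MJ.

330 MJ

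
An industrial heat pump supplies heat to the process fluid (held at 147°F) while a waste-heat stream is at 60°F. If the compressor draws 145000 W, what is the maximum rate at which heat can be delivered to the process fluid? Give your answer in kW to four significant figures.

1011 kW

In absolute terms T_C = 288.71 K and T_H = 337.04 K, so ΔT = 48.33 K.
COP_Carnot = T_H/ΔT = 337.04/48.33 = 6.973.
Q̇_max = COP_Carnot × Ẇ = 6.973 × 145000 W = 1011000 W = 1011 kW.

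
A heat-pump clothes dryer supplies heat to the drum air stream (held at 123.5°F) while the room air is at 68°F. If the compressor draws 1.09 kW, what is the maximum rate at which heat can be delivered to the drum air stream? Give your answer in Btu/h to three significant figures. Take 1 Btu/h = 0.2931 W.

39100 Btu/h

In absolute terms T_C = 293.15 K and T_H = 323.98 K, so ΔT = 30.83 K.
COP_Carnot = T_H/ΔT = 323.98/30.83 = 10.51.
Q̇_max = COP_Carnot × Ẇ = 10.51 × 1.090 kW = 11.45 kW = 39080 Btu/h.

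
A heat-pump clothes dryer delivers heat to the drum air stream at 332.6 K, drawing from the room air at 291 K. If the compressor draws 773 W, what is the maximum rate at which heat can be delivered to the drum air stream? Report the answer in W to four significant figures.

6180 W

The reservoir spacing is ΔT = 332.6 − 291 = 41.60 K.
COP_Carnot = T_H/ΔT = 332.60/41.60 = 7.995.
Q̇_max = COP_Carnot × Ẇ = 7.995 × 773.0 W = 6180 W.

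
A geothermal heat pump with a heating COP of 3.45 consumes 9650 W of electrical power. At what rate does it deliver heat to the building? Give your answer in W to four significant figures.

Q̇_H = COP_HP × Ẇ = 3.45 × 9650 = 33290 W.

33290 W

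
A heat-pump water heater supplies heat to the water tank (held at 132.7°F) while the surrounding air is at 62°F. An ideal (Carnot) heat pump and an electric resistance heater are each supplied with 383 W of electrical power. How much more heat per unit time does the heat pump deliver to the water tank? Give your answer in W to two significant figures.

2800 W

In absolute terms T_C = 289.82 K and T_H = 329.09 K, so ΔT = 39.28 K.
COP_Carnot = T_H/ΔT = 329.09/39.28 = 8.379.
The heat pump delivers Q̇_H = COP × Ẇ = 3209 W; the resistance heater delivers Ẇ = 383.0 W.
Extra = (COP − 1)·Ẇ = 2826 W.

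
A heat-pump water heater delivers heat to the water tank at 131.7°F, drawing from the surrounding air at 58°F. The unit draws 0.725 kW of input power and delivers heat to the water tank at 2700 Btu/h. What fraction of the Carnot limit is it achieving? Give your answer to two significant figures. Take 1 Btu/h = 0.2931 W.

0.14

Converting, Q̇_H = 2700 Btu/h = 0.7914 kW, so COP_actual = Q̇_H/Ẇ = 0.7914/0.7250 = 1.092.
In absolute terms T_C = 287.59 K and T_H = 328.54 K, so ΔT = 40.94 K.
COP_Carnot = T_H/ΔT = 328.54/40.94 = 8.024.
η_II = COP_actual/COP_Carnot = 1.092/8.024 = 0.1360.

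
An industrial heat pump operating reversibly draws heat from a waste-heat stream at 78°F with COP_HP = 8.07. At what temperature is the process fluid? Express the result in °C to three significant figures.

COP_HP = T_H/(T_H − T_C) rearranges to T_H = COP·T_C/(COP − 1).
With T_C = 298.71 K, T_H = 8.07 × 298.71/7.070 = 340.96 K.
Converting, 340.96 K = 67.81°C.

67.8 °C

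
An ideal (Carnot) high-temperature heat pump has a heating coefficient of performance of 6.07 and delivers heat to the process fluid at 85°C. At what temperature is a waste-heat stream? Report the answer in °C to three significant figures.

26.0 °C

COP_HP = T_H/(T_H − T_C) gives T_H − T_C = T_H/COP.
With T_H = 358.15 K, T_C = 358.15 × (1 − 1/6.07) = 299.15 K.
Converting, 299.15 K = 26.00°C.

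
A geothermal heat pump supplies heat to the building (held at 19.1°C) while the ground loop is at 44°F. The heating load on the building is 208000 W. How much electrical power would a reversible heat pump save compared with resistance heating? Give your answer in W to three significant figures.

In absolute terms T_C = 279.82 K and T_H = 292.25 K, so ΔT = 12.43 K.
COP_Carnot = T_H/ΔT = 292.25/12.43 = 23.51.
Resistance heating needs Ẇ_res = Q̇_H = 208000 W; the reversible heat pump needs only Ẇ_hp = Q̇_H/COP = 8849 W.
Saving = 208000 − 8849 = 199200 W.

199000 W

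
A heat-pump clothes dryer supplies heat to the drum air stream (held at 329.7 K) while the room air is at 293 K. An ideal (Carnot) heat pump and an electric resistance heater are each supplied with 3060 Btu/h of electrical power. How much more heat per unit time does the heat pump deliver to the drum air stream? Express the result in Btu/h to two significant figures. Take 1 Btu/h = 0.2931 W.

The reservoir spacing is ΔT = 329.7 − 293 = 36.70 K.
COP_Carnot = T_H/ΔT = 329.70/36.70 = 8.984.
The heat pump delivers Q̇_H = COP × Ẇ = 27490 Btu/h; the resistance heater delivers Ẇ = 3060 Btu/h.
Extra = (COP − 1)·Ẇ = 24430 Btu/h.

24000 Btu/h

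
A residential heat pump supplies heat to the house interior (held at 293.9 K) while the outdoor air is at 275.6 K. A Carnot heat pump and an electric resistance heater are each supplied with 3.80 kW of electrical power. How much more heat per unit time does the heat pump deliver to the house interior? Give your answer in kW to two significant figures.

57 kW

The reservoir spacing is ΔT = 293.9 − 275.6 = 18.30 K.
COP_Carnot = T_H/ΔT = 293.90/18.30 = 16.06.
The heat pump delivers Q̇_H = COP × Ẇ = 61.03 kW; the resistance heater delivers Ẇ = 3.800 kW.
Extra = (COP − 1)·Ẇ = 57.23 kW.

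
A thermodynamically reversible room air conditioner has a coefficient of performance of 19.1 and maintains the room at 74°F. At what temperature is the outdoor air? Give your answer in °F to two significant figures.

100 °F

COP_R = T_C/(T_H − T_C) gives T_H − T_C = T_C/COP.
With T_C = 296.48 K, T_H = 296.48 × (1 + 1/19.1) = 312.01 K.
Converting, 312.01 K = 101.94°F.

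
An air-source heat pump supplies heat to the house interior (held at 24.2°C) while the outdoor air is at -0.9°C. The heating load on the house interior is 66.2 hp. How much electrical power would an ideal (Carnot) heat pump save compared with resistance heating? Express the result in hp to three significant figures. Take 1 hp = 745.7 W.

In absolute terms T_C = 272.25 K and T_H = 297.35 K, so ΔT = 25.10 K.
COP_Carnot = T_H/ΔT = 297.35/25.10 = 11.85.
Resistance heating needs Ẇ_res = Q̇_H = 66.20 hp; the reversible heat pump needs only Ẇ_hp = Q̇_H/COP = 5.588 hp.
Saving = 66.20 − 5.588 = 60.61 hp.

60.6 hp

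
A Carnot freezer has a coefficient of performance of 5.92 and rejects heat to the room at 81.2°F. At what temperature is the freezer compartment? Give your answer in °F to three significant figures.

3.04 °F

For a Carnot refrigerator COP_R = T_C/(T_H − T_C), so T_C = COP·T_H/(1 + COP).
With T_H = 300.48 K, T_C = 5.92 × 300.48/6.920 = 257.06 K.
Converting, 257.06 K = 3.04°F.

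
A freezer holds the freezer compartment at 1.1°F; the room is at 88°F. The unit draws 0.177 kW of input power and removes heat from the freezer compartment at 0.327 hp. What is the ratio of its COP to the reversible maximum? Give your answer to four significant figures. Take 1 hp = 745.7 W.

Converting, Q̇_C = 0.3270 hp = 0.2438 kW, so COP_actual = Q̇_C/Ẇ = 0.2438/0.1770 = 1.378.
In absolute terms T_C = 255.98 K and T_H = 304.26 K, so ΔT = 48.28 K.
COP_Carnot = T_C/ΔT = 255.98/48.28 = 5.302.
η_II = COP_actual/COP_Carnot = 1.378/5.302 = 0.2598.

0.2598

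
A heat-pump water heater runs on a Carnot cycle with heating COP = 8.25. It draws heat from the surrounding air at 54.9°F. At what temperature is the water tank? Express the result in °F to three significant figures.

126 °F

COP_HP = T_H/(T_H − T_C) rearranges to T_H = COP·T_C/(COP − 1).
With T_C = 285.87 K, T_H = 8.25 × 285.87/7.250 = 325.30 K.
Converting, 325.30 K = 125.88°F.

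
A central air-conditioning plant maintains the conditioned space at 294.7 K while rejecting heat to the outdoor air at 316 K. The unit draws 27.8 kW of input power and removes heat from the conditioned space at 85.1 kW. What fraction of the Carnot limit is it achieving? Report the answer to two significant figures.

0.22

COP_actual = Q̇_C/Ẇ = 85.10/27.80 = 3.061.
The reservoir spacing is ΔT = 316 − 294.7 = 21.30 K.
COP_Carnot = T_C/ΔT = 294.70/21.30 = 13.84.
η_II = COP_actual/COP_Carnot = 3.061/13.84 = 0.2213.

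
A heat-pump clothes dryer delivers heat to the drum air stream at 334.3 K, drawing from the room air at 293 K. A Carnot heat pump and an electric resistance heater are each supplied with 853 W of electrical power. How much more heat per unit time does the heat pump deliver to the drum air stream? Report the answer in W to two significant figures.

6100 W

The reservoir spacing is ΔT = 334.3 − 293 = 41.30 K.
COP_Carnot = T_H/ΔT = 334.30/41.30 = 8.094.
The heat pump delivers Q̇_H = COP × Ẇ = 6905 W; the resistance heater delivers Ẇ = 853.0 W.
Extra = (COP − 1)·Ẇ = 6052 W.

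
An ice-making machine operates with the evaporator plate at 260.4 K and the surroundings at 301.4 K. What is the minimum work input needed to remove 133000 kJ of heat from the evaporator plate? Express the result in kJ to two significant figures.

The reservoir spacing is ΔT = 301.4 − 260.4 = 41.00 K.
The reversible limit is COP_R = T_C/ΔT = 6.351, so W_min = Q_C/COP = Q_C·ΔT/T_C.
W_min = 133000 × 41.00/260.40 = 20940 kJ.

21000 kJ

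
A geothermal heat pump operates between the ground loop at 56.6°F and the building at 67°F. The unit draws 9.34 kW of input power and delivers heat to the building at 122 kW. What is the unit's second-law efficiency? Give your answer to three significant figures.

0.258

COP_actual = Q̇_H/Ẇ = 122.0/9.340 = 13.06.
In absolute terms T_C = 286.82 K and T_H = 292.59 K, so ΔT = 5.778 K.
COP_Carnot = T_H/ΔT = 292.59/5.778 = 50.64.
η_II = COP_actual/COP_Carnot = 13.06/50.64 = 0.2579.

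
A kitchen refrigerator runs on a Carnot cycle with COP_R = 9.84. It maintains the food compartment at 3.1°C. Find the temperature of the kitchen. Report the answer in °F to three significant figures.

COP_R = T_C/(T_H − T_C) gives T_H − T_C = T_C/COP.
With T_C = 276.25 K, T_H = 276.25 × (1 + 1/9.84) = 304.32 K.
Converting, 304.32 K = 88.11°F.

88.1 °F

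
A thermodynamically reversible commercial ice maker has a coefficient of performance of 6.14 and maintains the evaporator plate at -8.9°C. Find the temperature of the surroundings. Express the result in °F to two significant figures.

93 °F

COP_R = T_C/(T_H − T_C) gives T_H − T_C = T_C/COP.
With T_C = 264.25 K, T_H = 264.25 × (1 + 1/6.14) = 307.29 K.
Converting, 307.29 K = 93.45°F.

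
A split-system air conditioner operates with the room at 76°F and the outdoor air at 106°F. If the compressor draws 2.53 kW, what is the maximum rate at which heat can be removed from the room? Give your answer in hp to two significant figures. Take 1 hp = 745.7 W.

61 hp

In absolute terms T_C = 297.59 K and T_H = 314.26 K, so ΔT = 16.67 K.
COP_Carnot = T_C/ΔT = 297.59/16.67 = 17.86.
Q̇_max = COP_Carnot × Ẇ = 17.86 × 2.530 kW = 45.17 kW = 60.58 hp.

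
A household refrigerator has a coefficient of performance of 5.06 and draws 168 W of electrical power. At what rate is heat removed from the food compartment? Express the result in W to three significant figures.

850 W

Q̇_C = COP × Ẇ = 5.06 × 168.0 = 850.1 W.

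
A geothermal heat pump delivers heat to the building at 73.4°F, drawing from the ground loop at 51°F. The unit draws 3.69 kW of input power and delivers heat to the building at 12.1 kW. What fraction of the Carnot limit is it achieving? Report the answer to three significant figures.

COP_actual = Q̇_H/Ẇ = 12.10/3.690 = 3.279.
In absolute terms T_C = 283.71 K and T_H = 296.15 K, so ΔT = 12.44 K.
COP_Carnot = T_H/ΔT = 296.15/12.44 = 23.80.
η_II = COP_actual/COP_Carnot = 3.279/23.80 = 0.1378.

0.138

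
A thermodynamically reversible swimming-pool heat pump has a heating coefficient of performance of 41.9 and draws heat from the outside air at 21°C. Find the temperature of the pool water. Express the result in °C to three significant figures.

COP_HP = T_H/(T_H − T_C) rearranges to T_H = COP·T_C/(COP − 1).
With T_C = 294.15 K, T_H = 41.9 × 294.15/40.90 = 301.34 K.
Converting, 301.34 K = 28.19°C.

28.2 °C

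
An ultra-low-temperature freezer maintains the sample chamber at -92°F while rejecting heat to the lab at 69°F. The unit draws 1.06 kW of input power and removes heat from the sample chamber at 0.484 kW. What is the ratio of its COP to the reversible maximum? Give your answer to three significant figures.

COP_actual = Q̇_C/Ẇ = 0.4840/1.060 = 0.4566.
In absolute terms T_C = 204.26 K and T_H = 293.71 K, so ΔT = 89.44 K.
COP_Carnot = T_C/ΔT = 204.26/89.44 = 2.284.
η_II = COP_actual/COP_Carnot = 0.4566/2.284 = 0.1999.

0.200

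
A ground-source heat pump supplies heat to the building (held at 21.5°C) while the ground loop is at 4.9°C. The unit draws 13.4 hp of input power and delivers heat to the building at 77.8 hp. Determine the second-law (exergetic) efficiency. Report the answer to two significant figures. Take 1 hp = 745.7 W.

COP_actual = Q̇_H/Ẇ = 77.80/13.40 = 5.806.
In absolute terms T_C = 278.05 K and T_H = 294.65 K, so ΔT = 16.60 K.
COP_Carnot = T_H/ΔT = 294.65/16.60 = 17.75.
η_II = COP_actual/COP_Carnot = 5.806/17.75 = 0.3271.

0.33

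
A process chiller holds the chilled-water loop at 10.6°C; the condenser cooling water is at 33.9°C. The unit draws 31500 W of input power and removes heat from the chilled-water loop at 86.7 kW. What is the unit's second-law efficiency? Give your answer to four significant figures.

Converting, Q̇_C = 86.70 kW = 86700 W, so COP_actual = Q̇_C/Ẇ = 86700/31500 = 2.752.
In absolute terms T_C = 283.75 K and T_H = 307.05 K, so ΔT = 23.30 K.
COP_Carnot = T_C/ΔT = 283.75/23.30 = 12.18.
η_II = COP_actual/COP_Carnot = 2.752/12.18 = 0.2260.

0.2260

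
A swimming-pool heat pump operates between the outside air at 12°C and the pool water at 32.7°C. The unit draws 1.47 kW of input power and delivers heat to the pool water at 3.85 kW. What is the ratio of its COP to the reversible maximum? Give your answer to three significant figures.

COP_actual = Q̇_H/Ẇ = 3.850/1.470 = 2.619.
In absolute terms T_C = 285.15 K and T_H = 305.85 K, so ΔT = 20.70 K.
COP_Carnot = T_H/ΔT = 305.85/20.70 = 14.78.
η_II = COP_actual/COP_Carnot = 2.619/14.78 = 0.1773.

0.177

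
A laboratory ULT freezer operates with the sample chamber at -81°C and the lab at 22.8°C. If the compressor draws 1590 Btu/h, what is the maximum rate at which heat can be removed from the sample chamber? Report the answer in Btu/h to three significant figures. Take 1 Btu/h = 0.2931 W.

2940 Btu/h

In absolute terms T_C = 192.15 K and T_H = 295.95 K, so ΔT = 103.8 K.
COP_Carnot = T_C/ΔT = 192.15/103.8 = 1.851.
Q̇_max = COP_Carnot × Ẇ = 1.851 × 1590 Btu/h = 2943 Btu/h.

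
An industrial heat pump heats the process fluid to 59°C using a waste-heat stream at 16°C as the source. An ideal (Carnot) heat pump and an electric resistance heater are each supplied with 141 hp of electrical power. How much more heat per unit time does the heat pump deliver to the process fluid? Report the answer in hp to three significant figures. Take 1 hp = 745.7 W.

948 hp

In absolute terms T_C = 289.15 K and T_H = 332.15 K, so ΔT = 43.00 K.
COP_Carnot = T_H/ΔT = 332.15/43.00 = 7.724.
The heat pump delivers Q̇_H = COP × Ẇ = 1089 hp; the resistance heater delivers Ẇ = 141.0 hp.
Extra = (COP − 1)·Ẇ = 948.1 hp.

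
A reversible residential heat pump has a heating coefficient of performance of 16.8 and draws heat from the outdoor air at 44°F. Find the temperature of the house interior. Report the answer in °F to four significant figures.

COP_HP = T_H/(T_H − T_C) rearranges to T_H = COP·T_C/(COP − 1).
With T_C = 279.82 K, T_H = 16.8 × 279.82/15.80 = 297.53 K.
Converting, 297.53 K = 75.88°F.

75.88 °F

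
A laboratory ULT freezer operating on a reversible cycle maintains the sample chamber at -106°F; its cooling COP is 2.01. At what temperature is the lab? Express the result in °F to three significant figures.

COP_R = T_C/(T_H − T_C) gives T_H − T_C = T_C/COP.
With T_C = 196.48 K, T_H = 196.48 × (1 + 1/2.01) = 294.24 K.
Converting, 294.24 K = 69.96°F.

70.0 °F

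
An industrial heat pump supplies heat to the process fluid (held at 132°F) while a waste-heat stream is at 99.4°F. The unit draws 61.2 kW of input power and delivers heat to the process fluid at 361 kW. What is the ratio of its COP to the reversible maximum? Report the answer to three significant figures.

COP_actual = Q̇_H/Ẇ = 361.0/61.20 = 5.899.
In absolute terms T_C = 310.59 K and T_H = 328.71 K, so ΔT = 18.11 K.
COP_Carnot = T_H/ΔT = 328.71/18.11 = 18.15.
η_II = COP_actual/COP_Carnot = 5.899/18.15 = 0.3250.

0.325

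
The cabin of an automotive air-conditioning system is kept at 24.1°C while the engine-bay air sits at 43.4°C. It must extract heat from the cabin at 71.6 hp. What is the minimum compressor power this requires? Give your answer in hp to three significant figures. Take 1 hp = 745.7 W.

In absolute terms T_C = 297.25 K and T_H = 316.55 K, so ΔT = 19.30 K.
COP_Carnot = T_C/ΔT = 297.25/19.30 = 15.40.
Ẇ_min = Q̇/COP_Carnot = 71.60/15.40 = 4.649 hp.

4.65 hp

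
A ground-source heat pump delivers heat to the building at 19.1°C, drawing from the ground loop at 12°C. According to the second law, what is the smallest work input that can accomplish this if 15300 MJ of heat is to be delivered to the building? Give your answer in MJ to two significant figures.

370 MJ

In absolute terms T_C = 285.15 K and T_H = 292.25 K, so ΔT = 7.100 K.
The reversible limit is COP_HP = T_H/ΔT = 41.16, so W_min = Q_H/COP = Q_H·ΔT/T_H.
W_min = 15300 × 7.100/292.25 = 371.7 MJ.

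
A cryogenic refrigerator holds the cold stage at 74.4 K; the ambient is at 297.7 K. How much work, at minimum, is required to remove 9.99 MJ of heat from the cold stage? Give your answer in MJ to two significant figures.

30 MJ

The reservoir spacing is ΔT = 297.7 − 74.4 = 223.3 K.
The reversible limit is COP_R = T_C/ΔT = 0.3332, so W_min = Q_C/COP = Q_C·ΔT/T_C.
W_min = 9.990 × 223.3/74.40 = 29.98 MJ.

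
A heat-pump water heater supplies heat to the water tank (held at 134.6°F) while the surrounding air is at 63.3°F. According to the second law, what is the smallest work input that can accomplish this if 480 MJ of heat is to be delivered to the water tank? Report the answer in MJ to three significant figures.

57.6 MJ

In absolute terms T_C = 290.54 K and T_H = 330.15 K, so ΔT = 39.61 K.
The reversible limit is COP_HP = T_H/ΔT = 8.335, so W_min = Q_H/COP = Q_H·ΔT/T_H.
W_min = 480.0 × 39.61/330.15 = 57.59 MJ.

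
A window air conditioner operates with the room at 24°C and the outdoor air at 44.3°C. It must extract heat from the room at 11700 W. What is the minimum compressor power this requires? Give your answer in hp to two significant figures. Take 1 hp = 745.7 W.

1.1 hp

In absolute terms T_C = 297.15 K and T_H = 317.45 K, so ΔT = 20.30 K.
COP_Carnot = T_C/ΔT = 297.15/20.30 = 14.64.
Ẇ_min = Q̇/COP_Carnot = 11700/14.64 = 799.3 W = 1.072 hp.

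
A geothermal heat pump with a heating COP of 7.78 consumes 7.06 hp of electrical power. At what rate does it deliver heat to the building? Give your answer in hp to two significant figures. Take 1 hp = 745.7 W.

55 hp

Q̇_H = COP_HP × Ẇ = 7.78 × 7.060 = 54.93 hp.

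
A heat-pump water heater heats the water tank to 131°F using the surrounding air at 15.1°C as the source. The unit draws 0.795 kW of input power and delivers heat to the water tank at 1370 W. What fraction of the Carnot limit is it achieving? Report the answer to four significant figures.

0.2095

Converting, Q̇_H = 1370 W = 1.370 kW, so COP_actual = Q̇_H/Ẇ = 1.370/0.7950 = 1.723.
In absolute terms T_C = 288.25 K and T_H = 328.15 K, so ΔT = 39.90 K.
COP_Carnot = T_H/ΔT = 328.15/39.90 = 8.224.
η_II = COP_actual/COP_Carnot = 1.723/8.224 = 0.2095.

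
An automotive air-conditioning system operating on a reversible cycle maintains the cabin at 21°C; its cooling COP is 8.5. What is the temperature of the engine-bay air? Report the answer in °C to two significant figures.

56 °C

COP_R = T_C/(T_H − T_C) gives T_H − T_C = T_C/COP.
With T_C = 294.15 K, T_H = 294.15 × (1 + 1/8.5) = 328.76 K.
Converting, 328.76 K = 55.61°C.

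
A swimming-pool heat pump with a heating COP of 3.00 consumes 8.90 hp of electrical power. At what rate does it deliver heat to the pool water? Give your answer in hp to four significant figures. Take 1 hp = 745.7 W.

Q̇_H = COP_HP × Ẇ = 3.00 × 8.900 = 26.70 hp.

26.70 hp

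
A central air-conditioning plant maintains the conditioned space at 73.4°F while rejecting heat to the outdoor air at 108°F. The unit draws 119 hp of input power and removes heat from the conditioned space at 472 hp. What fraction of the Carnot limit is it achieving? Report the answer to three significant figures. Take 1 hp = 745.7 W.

COP_actual = Q̇_C/Ẇ = 472.0/119.0 = 3.966.
In absolute terms T_C = 296.15 K and T_H = 315.37 K, so ΔT = 19.22 K.
COP_Carnot = T_C/ΔT = 296.15/19.22 = 15.41.
η_II = COP_actual/COP_Carnot = 3.966/15.41 = 0.2574.

0.257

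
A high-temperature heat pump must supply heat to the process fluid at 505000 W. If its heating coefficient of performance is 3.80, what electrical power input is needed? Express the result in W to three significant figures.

Ẇ = Q̇_H/COP_HP = 505000/3.80 = 132900 W.

133000 W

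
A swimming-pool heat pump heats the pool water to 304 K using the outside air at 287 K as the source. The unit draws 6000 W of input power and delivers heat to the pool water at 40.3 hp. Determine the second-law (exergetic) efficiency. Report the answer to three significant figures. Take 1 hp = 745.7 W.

Converting, Q̇_H = 40.30 hp = 30050 W, so COP_actual = Q̇_H/Ẇ = 30050/6000 = 5.009.
The reservoir spacing is ΔT = 304 − 287 = 17.00 K.
COP_Carnot = T_H/ΔT = 304.00/17.00 = 17.88.
η_II = COP_actual/COP_Carnot = 5.009/17.88 = 0.2801.

0.280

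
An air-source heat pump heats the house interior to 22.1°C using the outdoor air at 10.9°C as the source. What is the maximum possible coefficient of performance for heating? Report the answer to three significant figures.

In absolute terms T_C = 284.05 K and T_H = 295.25 K, so ΔT = 11.20 K.
For a reversible cycle, COP_Carnot = T_H/ΔT = 295.25/11.20 = 26.36.

26.4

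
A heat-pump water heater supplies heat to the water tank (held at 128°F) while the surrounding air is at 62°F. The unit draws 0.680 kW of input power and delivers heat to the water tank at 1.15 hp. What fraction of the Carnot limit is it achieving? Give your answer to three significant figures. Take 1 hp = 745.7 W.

0.142

Converting, Q̇_H = 1.150 hp = 0.8576 kW, so COP_actual = Q̇_H/Ẇ = 0.8576/0.6800 = 1.261.
In absolute terms T_C = 289.82 K and T_H = 326.48 K, so ΔT = 36.67 K.
COP_Carnot = T_H/ΔT = 326.48/36.67 = 8.904.
η_II = COP_actual/COP_Carnot = 1.261/8.904 = 0.1416.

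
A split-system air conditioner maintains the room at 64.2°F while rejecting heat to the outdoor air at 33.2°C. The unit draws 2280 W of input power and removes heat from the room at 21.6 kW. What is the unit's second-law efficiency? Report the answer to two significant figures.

0.50

Converting, Q̇_C = 21.60 kW = 21600 W, so COP_actual = Q̇_C/Ẇ = 21600/2280 = 9.474.
In absolute terms T_C = 291.04 K and T_H = 306.35 K, so ΔT = 15.31 K.
COP_Carnot = T_C/ΔT = 291.04/15.31 = 19.01.
η_II = COP_actual/COP_Carnot = 9.474/19.01 = 0.4984.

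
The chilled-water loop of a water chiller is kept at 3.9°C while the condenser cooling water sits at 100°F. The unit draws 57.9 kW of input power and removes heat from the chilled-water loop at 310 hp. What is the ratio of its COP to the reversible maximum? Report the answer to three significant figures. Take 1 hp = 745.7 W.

Converting, Q̇_C = 310.0 hp = 231.2 kW, so COP_actual = Q̇_C/Ẇ = 231.2/57.90 = 3.993.
In absolute terms T_C = 277.05 K and T_H = 310.93 K, so ΔT = 33.88 K.
COP_Carnot = T_C/ΔT = 277.05/33.88 = 8.178.
η_II = COP_actual/COP_Carnot = 3.993/8.178 = 0.4882.

0.488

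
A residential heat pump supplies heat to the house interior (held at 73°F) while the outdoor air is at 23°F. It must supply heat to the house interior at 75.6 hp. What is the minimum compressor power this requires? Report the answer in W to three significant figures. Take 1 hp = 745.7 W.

5290 W

In absolute terms T_C = 268.15 K and T_H = 295.93 K, so ΔT = 27.78 K.
COP_Carnot = T_H/ΔT = 295.93/27.78 = 10.65.
Ẇ_min = Q̇/COP_Carnot = 75.60/10.65 = 7.096 hp = 5292 W.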